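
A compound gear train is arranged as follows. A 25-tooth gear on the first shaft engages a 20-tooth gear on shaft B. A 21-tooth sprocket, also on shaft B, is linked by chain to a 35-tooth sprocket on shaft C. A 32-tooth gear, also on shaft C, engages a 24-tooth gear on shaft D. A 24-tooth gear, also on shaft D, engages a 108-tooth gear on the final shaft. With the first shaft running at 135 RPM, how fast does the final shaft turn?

30 RPM

Gear mesh: ratio = 20/25 = 0.8, so shaft B turns at 135 / 0.8 = 168.75 RPM.
Chain: ratio = 35/21 = 1.6667, so shaft C turns at 168.75 / 1.6667 = 101.25 RPM.
Gear mesh: ratio = 24/32 = 0.75, so shaft D turns at 101.25 / 0.75 = 135 RPM.
Gear mesh: ratio = 108/24 = 4.5, so the final shaft turns at 135 / 4.5 = 30 RPM.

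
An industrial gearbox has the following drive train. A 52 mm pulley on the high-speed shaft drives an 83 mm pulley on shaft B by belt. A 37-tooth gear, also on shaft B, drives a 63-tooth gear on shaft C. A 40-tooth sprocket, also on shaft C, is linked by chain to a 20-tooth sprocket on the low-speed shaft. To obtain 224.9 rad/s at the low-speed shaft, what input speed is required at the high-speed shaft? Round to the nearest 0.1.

305.6 rad/s

Overall ratio R = 1.5962 × 1.7027 × 0.5 = 1.3589.
Required input speed = output speed × R = 224.9 × 1.3589 = 305.61 rad/s.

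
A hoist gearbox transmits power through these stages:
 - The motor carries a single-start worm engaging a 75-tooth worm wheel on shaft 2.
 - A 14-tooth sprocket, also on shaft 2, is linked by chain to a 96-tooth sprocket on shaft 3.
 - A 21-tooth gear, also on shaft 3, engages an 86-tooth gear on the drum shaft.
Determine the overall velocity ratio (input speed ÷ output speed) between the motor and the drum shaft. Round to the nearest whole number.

2106

Each stage contributes driven/driver: worm 75/1 = 75, chain 96/14 = 6.8571, gear mesh 86/21 = 4.0952.
Overall: 75 × 6.8571 × 4.0952 = 2106.1.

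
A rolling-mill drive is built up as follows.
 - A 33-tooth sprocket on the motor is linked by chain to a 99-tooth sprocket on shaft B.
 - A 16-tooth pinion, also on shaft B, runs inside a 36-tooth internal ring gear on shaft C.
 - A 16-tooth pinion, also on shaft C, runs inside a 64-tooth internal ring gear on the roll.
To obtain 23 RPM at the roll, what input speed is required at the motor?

Overall ratio R = 3 × 2.25 × 4 = 27.
Required input speed = output speed × R = 23 × 27 = 621 RPM.

621 RPM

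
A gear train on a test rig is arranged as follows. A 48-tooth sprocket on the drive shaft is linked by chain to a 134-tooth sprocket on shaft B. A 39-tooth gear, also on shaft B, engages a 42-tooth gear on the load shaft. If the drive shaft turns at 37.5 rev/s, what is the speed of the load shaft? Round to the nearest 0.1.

12.5 rev/s

the drive shaft → shaft B (chain, 134/48): 37.5 ÷ 2.7917 = 13.433 rev/s
shaft B → the load shaft (gear mesh, 42/39): 13.433 ÷ 1.0769 = 12.473 rev/s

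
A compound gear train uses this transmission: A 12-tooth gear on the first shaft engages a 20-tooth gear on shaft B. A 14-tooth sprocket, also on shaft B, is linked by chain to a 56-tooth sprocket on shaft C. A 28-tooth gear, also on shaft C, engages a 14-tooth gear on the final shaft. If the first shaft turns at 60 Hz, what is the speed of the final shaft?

18 Hz

Gear mesh: ratio = 20/12 = 1.6667, so shaft B turns at 60 / 1.6667 = 36 Hz.
Chain: ratio = 56/14 = 4, so shaft C turns at 36 / 4 = 9 Hz.
Gear mesh: ratio = 14/28 = 0.5, so the final shaft turns at 9 / 0.5 = 18 Hz.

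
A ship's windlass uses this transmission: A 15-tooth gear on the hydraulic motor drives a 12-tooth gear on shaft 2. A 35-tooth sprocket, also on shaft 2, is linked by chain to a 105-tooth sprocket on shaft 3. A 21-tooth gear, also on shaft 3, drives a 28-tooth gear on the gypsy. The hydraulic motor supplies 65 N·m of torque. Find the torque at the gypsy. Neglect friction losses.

After the gear mesh (12/15): 65 × 0.8 = 52 N·m
After the chain (105/35): 52 × 3 = 156 N·m
After the gear mesh (28/21): 156 × 1.3333 = 208 N·m

208 N·m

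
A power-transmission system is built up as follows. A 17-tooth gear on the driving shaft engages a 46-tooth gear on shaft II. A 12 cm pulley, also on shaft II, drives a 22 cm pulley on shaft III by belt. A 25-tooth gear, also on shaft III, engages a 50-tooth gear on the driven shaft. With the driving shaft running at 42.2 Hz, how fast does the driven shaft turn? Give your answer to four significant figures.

4.253 Hz

gear mesh 46/17 = 2.7059 → 42.2/2.7059 = 15.596 Hz
belt 22/12 = 1.8333 → 15.596/1.8333 = 8.5067 Hz
gear mesh 50/25 = 2 → 8.5067/2 = 4.2534 Hz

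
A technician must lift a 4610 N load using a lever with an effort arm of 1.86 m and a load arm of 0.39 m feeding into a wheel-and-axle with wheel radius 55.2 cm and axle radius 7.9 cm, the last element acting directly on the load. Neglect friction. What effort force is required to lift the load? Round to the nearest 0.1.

138.3 N

Lever MA = effort arm / load arm = 1.86/0.39 = 4.7692.
Wheel-and-axle MA = R/r = 55.2/7.9 = 6.9873.
Combined ideal MA = 4.7692 × 6.9873 = 33.324.
Effort = load / MA = 4610 / 33.324 = 138.34 N.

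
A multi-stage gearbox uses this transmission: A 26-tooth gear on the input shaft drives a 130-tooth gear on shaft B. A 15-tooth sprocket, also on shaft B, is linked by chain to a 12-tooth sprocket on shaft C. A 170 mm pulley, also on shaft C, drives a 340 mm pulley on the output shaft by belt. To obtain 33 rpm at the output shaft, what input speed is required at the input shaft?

Overall ratio R = 5 × 0.8 × 2 = 8.
Required input speed = output speed × R = 33 × 8 = 264 rpm.

264 rpm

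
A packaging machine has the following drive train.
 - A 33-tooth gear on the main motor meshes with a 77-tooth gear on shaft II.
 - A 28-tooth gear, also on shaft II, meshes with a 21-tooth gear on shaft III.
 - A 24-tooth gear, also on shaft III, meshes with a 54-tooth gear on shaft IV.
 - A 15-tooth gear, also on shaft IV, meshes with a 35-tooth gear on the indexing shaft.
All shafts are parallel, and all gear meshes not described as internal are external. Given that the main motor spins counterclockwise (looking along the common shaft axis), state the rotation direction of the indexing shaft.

counterclockwise

the main motor → shaft II: external mesh, 1 reversal → CW.
shaft II → shaft III: external mesh, 1 reversal → CCW.
shaft III → shaft IV: external mesh, 1 reversal → CW.
shaft IV → the indexing shaft: external mesh, 1 reversal → CCW.
4 reversals in total — an even number — so the indexing shaft turns the same way as the main motor.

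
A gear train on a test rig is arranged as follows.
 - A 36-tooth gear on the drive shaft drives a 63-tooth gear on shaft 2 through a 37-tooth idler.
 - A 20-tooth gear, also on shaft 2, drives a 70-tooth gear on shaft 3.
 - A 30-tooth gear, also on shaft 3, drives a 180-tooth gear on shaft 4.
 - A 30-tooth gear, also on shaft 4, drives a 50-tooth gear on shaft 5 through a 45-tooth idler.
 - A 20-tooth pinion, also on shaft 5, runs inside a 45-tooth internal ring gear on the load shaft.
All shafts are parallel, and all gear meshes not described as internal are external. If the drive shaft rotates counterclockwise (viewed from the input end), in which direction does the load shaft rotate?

the drive shaft → shaft 2: driver → idler → driven is 2 external meshes, 2 reversals → CCW.
shaft 2 → shaft 3: external mesh, 1 reversal → CW.
shaft 3 → shaft 4: external mesh, 1 reversal → CCW.
shaft 4 → shaft 5: driver → idler → driven is 2 external meshes, 2 reversals → CCW.
shaft 5 → the load shaft: internal mesh, same direction → CCW.
6 reversals in total — an even number — so the load shaft turns the same way as the drive shaft.

counterclockwise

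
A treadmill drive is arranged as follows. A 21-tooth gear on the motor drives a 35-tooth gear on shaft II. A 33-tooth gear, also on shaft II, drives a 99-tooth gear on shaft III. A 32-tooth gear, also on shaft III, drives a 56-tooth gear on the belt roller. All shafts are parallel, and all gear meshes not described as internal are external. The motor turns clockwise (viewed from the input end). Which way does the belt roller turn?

the motor → shaft II: external mesh, 1 reversal → CCW.
shaft II → shaft III: external mesh, 1 reversal → CW.
shaft III → the belt roller: external mesh, 1 reversal → CCW.
3 reversals in total — an odd number — so the belt roller turns opposite to the motor.

anticlockwise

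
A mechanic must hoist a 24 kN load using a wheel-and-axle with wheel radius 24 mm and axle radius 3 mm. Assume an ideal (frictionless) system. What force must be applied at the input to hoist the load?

3 kN

Wheel-and-axle MA = R/r = 24/3 = 8.
Effort = load / MA = 24 / 8 = 3 kN.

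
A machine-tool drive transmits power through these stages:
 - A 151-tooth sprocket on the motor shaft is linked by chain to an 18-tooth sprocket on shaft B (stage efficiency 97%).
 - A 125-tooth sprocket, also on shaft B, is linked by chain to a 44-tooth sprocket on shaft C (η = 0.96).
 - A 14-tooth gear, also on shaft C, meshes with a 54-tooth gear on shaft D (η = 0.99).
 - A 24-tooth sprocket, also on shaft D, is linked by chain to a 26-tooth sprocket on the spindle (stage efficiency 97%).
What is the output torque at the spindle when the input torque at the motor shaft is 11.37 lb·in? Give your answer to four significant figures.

After the chain (18/151): 11.37 × 0.11921 × 0.97 = 1.3147 lb·in
After the chain (44/125): 1.3147 × 0.352 × 0.96 = 0.44426 lb·in
After the gear mesh (54/14): 0.44426 × 3.8571 × 0.99 = 1.6965 lb·in
After the chain (26/24): 1.6965 × 1.0833 × 0.97 = 1.7827 lb·in

1.783 lb·in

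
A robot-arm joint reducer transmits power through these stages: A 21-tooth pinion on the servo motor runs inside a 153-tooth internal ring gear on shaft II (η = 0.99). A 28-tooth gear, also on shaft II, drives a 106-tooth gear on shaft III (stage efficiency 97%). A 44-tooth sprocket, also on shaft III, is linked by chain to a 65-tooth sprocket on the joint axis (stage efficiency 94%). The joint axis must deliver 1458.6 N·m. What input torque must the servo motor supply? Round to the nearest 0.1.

39.7 N·m

Overall ratio R = 7.2857 × 3.7857 × 1.4773 = 40.746; overall efficiency η = 0.99 × 0.97 × 0.94 = 0.9027.
Input torque = output torque / (R × η) = 1458.6 / (40.746 × 0.9027) = 39.657 N·m.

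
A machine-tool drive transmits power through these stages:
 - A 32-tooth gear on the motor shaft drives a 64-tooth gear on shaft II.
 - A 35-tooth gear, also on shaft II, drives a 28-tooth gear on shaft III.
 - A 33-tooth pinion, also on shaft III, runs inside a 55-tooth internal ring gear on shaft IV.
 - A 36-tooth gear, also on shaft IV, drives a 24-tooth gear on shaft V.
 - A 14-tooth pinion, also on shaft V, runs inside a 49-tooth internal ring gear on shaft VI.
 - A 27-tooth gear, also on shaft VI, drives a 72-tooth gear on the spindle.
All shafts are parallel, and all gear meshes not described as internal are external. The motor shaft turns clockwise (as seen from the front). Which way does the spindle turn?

clockwise

the motor shaft → shaft II: external mesh, 1 reversal → CCW.
shaft II → shaft III: external mesh, 1 reversal → CW.
shaft III → shaft IV: internal mesh, same direction → CW.
shaft IV → shaft V: external mesh, 1 reversal → CCW.
shaft V → shaft VI: internal mesh, same direction → CCW.
shaft VI → the spindle: external mesh, 1 reversal → CW.
4 reversals in total — an even number — so the spindle turns the same way as the motor shaft.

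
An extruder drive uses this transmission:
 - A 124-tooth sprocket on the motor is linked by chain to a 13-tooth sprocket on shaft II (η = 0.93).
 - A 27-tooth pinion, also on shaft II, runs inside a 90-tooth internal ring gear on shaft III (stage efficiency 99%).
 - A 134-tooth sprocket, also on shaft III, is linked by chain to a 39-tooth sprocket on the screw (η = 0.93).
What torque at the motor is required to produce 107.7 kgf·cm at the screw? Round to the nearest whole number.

1237 kgf·cm

Overall ratio R = 0.10484 × 3.3333 × 0.29104 = 0.10171; overall efficiency η = 0.93 × 0.99 × 0.93 = 0.8563.
Input torque = output torque / (R × η) = 107.7 / (0.10171 × 0.8563) = 1236.7 kgf·cm.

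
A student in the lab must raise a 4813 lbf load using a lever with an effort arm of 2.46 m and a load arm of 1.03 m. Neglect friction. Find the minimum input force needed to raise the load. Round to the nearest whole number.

2015 lbf

Lever MA = effort arm / load arm = 2.46/1.03 = 2.3883.
Effort = load / MA = 4813 / 2.3883 = 2015.2 lbf.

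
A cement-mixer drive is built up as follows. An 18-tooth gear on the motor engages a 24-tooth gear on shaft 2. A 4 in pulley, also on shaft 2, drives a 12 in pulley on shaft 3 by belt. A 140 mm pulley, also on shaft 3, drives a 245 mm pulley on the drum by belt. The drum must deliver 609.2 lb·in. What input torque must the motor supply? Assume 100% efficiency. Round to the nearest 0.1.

87.0 lb·in

Overall ratio R = 1.3333 × 3 × 1.75 = 7.
Input torque = output torque / R = 609.2 / 7 = 87.029 lb·in.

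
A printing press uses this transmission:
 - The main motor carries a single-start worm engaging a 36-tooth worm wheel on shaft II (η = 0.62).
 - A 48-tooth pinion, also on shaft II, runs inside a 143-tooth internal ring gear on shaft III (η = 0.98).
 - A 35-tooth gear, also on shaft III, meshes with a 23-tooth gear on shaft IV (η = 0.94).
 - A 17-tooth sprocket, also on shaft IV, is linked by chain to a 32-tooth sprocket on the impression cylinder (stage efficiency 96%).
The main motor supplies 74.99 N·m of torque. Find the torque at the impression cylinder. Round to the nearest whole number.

5455 N·m

worm 36/1 = 36 → τ = 74.99·36·0.62 = 1673.8 N·m
internal gear 143/48 = 2.9792 → τ = 1673.8·2.9792·0.98 = 4886.7 N·m
gear mesh 23/35 = 0.65714 → τ = 4886.7·0.65714·0.94 = 3018.6 N·m
chain 32/17 = 1.8824 → τ = 3018.6·1.8824·0.96 = 5454.8 N·m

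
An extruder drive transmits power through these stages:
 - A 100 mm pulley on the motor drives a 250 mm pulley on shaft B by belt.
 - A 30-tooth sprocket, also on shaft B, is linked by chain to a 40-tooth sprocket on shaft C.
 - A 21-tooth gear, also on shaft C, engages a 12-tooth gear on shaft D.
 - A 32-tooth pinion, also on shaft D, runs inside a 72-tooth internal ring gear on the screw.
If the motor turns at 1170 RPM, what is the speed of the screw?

the motor → shaft B (belt, 250/100): 1170 ÷ 2.5 = 468 RPM
shaft B → shaft C (chain, 40/30): 468 ÷ 1.3333 = 351 RPM
shaft C → shaft D (gear mesh, 12/21): 351 ÷ 0.57143 = 614.25 RPM
shaft D → the screw (internal gear, 72/32): 614.25 ÷ 2.25 = 273 RPM

273 RPM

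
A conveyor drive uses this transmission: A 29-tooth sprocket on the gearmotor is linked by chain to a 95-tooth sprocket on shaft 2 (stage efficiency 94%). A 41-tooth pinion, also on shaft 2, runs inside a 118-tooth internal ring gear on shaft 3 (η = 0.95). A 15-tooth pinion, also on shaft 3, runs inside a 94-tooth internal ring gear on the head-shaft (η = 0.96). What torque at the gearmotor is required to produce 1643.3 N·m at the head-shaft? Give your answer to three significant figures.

32.4 N·m

Overall ratio R = 3.2759 × 2.878 × 6.2667 = 59.083; overall efficiency η = 0.94 × 0.95 × 0.96 = 0.8573.
Input torque = output torque / (R × η) = 1643.3 / (59.083 × 0.8573) = 32.444 N·m.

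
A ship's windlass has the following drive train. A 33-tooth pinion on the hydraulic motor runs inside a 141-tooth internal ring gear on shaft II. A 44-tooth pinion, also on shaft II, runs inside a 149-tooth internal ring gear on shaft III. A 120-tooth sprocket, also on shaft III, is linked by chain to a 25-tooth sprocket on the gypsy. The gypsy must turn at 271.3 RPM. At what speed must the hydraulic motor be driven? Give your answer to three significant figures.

Overall ratio R = 4.2727 × 3.3864 × 0.20833 = 3.0144.
Required input speed = output speed × R = 271.3 × 3.0144 = 817.8 RPM.

818 RPM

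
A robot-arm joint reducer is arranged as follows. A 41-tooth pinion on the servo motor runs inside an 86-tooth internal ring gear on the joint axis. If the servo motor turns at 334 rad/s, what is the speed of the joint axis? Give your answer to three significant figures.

the servo motor → the joint axis (internal gear, 86/41): 334 ÷ 2.0976 = 159.23 rad/s

159 rad/s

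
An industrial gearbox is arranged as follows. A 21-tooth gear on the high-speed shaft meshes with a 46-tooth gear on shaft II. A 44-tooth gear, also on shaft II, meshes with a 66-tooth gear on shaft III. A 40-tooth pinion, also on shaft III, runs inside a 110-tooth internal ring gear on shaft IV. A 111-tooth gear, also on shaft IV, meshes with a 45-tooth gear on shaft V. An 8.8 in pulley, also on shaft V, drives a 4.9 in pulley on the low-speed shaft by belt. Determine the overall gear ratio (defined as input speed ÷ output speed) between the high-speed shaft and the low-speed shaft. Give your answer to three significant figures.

2.04

Each stage contributes driven/driver: gear mesh 46/21 = 2.1905, gear mesh 66/44 = 1.5, internal gear 110/40 = 2.75, gear mesh 45/111 = 0.40541, belt 4.9/8.8 = 0.55682.
Overall: 2.1905 × 1.5 × 2.75 × 0.40541 × 0.55682 = 2.0397.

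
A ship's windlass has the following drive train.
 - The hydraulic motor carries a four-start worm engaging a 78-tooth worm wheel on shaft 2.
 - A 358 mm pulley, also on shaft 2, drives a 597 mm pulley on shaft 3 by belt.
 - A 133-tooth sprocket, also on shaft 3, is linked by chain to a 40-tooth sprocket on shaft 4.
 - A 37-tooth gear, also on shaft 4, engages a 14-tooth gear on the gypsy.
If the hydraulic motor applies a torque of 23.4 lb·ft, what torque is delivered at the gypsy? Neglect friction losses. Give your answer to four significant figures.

86.59 lb·ft

worm 78/4 = 19.5 → τ = 23.4·19.5 = 456.3 lb·ft
belt 597/358 = 1.6676 → τ = 456.3·1.6676 = 760.92 lb·ft
chain 40/133 = 0.30075 → τ = 760.92·0.30075 = 228.85 lb·ft
gear mesh 14/37 = 0.37838 → τ = 228.85·0.37838 = 86.592 lb·ft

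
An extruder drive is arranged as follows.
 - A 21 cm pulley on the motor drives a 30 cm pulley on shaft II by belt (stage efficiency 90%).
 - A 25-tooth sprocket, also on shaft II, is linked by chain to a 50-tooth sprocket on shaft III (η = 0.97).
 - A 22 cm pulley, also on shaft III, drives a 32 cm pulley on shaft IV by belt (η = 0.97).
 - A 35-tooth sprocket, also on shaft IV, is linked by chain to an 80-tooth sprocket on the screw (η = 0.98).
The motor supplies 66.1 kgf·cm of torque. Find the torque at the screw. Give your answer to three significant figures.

521 kgf·cm

belt 30/21 = 1.4286 → τ = 66.1·1.4286·0.90 = 84.986 kgf·cm
chain 50/25 = 2 → τ = 84.986·2·0.97 = 164.87 kgf·cm
belt 32/22 = 1.4545 → τ = 164.87·1.4545·0.97 = 232.62 kgf·cm
chain 80/35 = 2.2857 → τ = 232.62·2.2857·0.98 = 521.07 kgf·cm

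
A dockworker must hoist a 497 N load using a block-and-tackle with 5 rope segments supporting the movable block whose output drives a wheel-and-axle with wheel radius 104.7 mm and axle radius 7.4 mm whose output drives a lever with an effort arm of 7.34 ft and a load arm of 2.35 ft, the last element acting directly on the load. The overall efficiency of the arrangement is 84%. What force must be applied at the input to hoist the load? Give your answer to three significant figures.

2.68 N

Block-and-tackle MA = number of supporting rope parts = 5.
Wheel-and-axle MA = R/r = 104.7/7.4 = 14.149.
Lever MA = effort arm / load arm = 7.34/2.35 = 3.1234.
Combined ideal MA = 5 × 14.149 × 3.1234 = 220.96.
Actual MA = 220.96 × 0.84 = 185.61.
Effort = load / actual MA = 497 / 185.61 = 2.6777 N.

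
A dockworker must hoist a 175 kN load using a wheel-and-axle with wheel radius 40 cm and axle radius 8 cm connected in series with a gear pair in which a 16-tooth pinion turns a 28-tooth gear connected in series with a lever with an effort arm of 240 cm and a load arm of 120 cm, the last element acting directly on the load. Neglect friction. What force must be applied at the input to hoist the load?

Wheel-and-axle MA = R/r = 40/8 = 5.
Gear pair MA = 28/16 = 1.75.
Lever MA = effort arm / load arm = 240/120 = 2.
Combined ideal MA = 5 × 1.75 × 2 = 17.5.
Effort = load / MA = 175 / 17.5 = 10 kN.

10 kN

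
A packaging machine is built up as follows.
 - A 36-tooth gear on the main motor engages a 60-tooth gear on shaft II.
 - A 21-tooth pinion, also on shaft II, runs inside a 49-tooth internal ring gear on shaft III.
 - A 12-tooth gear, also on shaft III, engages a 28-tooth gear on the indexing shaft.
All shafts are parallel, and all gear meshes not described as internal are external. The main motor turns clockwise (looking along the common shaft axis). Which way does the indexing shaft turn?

clockwise

the main motor → shaft II: external mesh, 1 reversal → CCW.
shaft II → shaft III: internal mesh, same direction → CCW.
shaft III → the indexing shaft: external mesh, 1 reversal → CW.
2 reversals in total — an even number — so the indexing shaft turns the same way as the main motor.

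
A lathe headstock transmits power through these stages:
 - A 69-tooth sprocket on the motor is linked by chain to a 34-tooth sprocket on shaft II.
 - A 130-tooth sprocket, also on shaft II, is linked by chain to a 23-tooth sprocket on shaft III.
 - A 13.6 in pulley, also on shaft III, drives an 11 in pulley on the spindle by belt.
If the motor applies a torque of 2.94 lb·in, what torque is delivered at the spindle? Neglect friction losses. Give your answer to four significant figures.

0.2073 lb·in

Chain: ratio = 34/69 = 0.49275; torque at shaft II = 2.94 × 0.49275 = 1.4487 lb·in.
Chain: ratio = 23/130 = 0.17692; torque at shaft III = 1.4487 × 0.17692 = 0.25631 lb·in.
Belt: ratio = 11/13.6 = 0.80882; torque at the spindle = 0.25631 × 0.80882 = 0.20731 lb·in.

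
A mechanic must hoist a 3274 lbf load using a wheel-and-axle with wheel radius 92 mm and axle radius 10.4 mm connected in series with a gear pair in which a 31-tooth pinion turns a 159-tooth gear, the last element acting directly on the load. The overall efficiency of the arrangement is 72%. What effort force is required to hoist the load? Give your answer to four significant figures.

Wheel-and-axle MA = R/r = 92/10.4 = 8.8462.
Gear pair MA = 159/31 = 5.129.
Combined ideal MA = 8.8462 × 5.129 = 45.372.
Actual MA = 45.372 × 0.72 = 32.668.
Effort = load / actual MA = 3274 / 32.668 = 100.22 lbf.

100.2 lbf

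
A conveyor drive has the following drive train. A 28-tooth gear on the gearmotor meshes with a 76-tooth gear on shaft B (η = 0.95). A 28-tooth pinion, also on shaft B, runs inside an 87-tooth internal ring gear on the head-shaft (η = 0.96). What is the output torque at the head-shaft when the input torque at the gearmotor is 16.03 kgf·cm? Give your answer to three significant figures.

123 kgf·cm

gear mesh 76/28 = 2.7143 → τ = 16.03·2.7143·0.95 = 41.335 kgf·cm
internal gear 87/28 = 3.1071 → τ = 41.335·3.1071·0.96 = 123.29 kgf·cm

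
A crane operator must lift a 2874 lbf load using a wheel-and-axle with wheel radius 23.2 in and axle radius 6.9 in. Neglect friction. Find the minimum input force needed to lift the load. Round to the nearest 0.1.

Wheel-and-axle MA = R/r = 23.2/6.9 = 3.3623.
Effort = load / MA = 2874 / 3.3623 = 854.77 lbf.

854.8 lbf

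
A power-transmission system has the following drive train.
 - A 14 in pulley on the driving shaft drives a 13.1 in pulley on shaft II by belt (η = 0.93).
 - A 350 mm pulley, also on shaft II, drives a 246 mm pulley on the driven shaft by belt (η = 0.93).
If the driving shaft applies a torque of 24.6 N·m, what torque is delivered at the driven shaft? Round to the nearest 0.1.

14.0 N·m

Belt: ratio = 13.1/14 = 0.93571; torque at shaft II = 24.6 × 0.93571 × 0.93 = 21.407 N·m.
Belt: ratio = 246/350 = 0.70286; torque at the driven shaft = 21.407 × 0.70286 × 0.93 = 13.993 N·m.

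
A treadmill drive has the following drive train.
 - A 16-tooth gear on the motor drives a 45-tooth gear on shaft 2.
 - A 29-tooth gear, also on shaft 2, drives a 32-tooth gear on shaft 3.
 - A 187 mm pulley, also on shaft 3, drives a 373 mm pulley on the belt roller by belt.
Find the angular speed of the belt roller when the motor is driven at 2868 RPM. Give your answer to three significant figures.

Gear mesh: ratio = 45/16 = 2.8125, so shaft 2 turns at 2868 / 2.8125 = 1019.7 RPM.
Gear mesh: ratio = 32/29 = 1.1034, so shaft 3 turns at 1019.7 / 1.1034 = 924.13 RPM.
Belt: ratio = 373/187 = 1.9947, so the belt roller turns at 924.13 / 1.9947 = 463.31 RPM.

463 RPM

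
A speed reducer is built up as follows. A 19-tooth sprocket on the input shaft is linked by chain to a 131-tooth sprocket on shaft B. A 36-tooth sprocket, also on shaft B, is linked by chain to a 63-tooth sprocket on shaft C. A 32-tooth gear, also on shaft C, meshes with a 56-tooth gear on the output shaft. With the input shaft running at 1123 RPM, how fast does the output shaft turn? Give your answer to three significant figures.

53.2 RPM

Chain: ratio = 131/19 = 6.8947, so shaft B turns at 1123 / 6.8947 = 162.88 RPM.
Chain: ratio = 63/36 = 1.75, so shaft C turns at 162.88 / 1.75 = 93.073 RPM.
Gear mesh: ratio = 56/32 = 1.75, so the output shaft turns at 93.073 / 1.75 = 53.185 RPM.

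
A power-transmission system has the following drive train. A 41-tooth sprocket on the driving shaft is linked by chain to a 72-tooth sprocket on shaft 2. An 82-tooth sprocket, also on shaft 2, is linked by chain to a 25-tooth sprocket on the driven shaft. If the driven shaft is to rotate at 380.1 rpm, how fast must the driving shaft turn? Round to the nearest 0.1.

Overall ratio R = 1.7561 × 0.30488 = 0.5354.
Required input speed = output speed × R = 380.1 × 0.5354 = 203.5 rpm.

203.5 rpm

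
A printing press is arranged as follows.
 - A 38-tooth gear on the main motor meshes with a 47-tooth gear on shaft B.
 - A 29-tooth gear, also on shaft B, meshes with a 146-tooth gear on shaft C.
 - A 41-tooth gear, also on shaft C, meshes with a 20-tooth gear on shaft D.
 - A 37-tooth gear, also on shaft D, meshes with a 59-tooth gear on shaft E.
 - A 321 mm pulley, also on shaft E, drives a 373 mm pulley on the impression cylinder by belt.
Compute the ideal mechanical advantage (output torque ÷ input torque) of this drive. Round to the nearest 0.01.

Each stage contributes driven/driver: gear mesh 47/38 = 1.2368, gear mesh 146/29 = 5.0345, gear mesh 20/41 = 0.4878, gear mesh 59/37 = 1.5946, belt 373/321 = 1.162.
Overall: 1.2368 × 5.0345 × 0.4878 × 1.5946 × 1.162 = 5.6282.

5.63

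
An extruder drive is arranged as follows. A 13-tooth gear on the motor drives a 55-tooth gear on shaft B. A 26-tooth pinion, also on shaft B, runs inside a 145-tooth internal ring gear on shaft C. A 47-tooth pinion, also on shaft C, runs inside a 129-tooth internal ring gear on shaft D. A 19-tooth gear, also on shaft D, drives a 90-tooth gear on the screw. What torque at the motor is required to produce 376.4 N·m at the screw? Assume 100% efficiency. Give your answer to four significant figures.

1.227 N·m

Overall ratio R = 4.2308 × 5.5769 × 2.7447 × 4.7368 = 306.76.
Input torque = output torque / R = 376.4 / 306.76 = 1.227 N·m.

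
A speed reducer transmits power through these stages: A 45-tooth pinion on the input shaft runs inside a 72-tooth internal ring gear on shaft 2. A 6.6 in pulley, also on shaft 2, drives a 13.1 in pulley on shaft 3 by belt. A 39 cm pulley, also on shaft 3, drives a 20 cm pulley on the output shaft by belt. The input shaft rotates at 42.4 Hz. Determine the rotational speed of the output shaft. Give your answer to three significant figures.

Internal gear: ratio = 72/45 = 1.6, so shaft 2 turns at 42.4 / 1.6 = 26.5 Hz.
Belt: ratio = 13.1/6.6 = 1.9848, so shaft 3 turns at 26.5 / 1.9848 = 13.351 Hz.
Belt: ratio = 20/39 = 0.51282, so the output shaft turns at 13.351 / 0.51282 = 26.035 Hz.

26.0 Hz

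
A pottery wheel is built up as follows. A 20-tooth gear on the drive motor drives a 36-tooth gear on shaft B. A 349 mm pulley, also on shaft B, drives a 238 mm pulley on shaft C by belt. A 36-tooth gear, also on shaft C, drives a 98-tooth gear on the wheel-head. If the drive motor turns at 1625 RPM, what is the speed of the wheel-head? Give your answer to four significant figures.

Gear mesh: ratio = 36/20 = 1.8, so shaft B turns at 1625 / 1.8 = 902.78 RPM.
Belt: ratio = 238/349 = 0.68195, so shaft C turns at 902.78 / 0.68195 = 1323.8 RPM.
Gear mesh: ratio = 98/36 = 2.7222, so the wheel-head turns at 1323.8 / 2.7222 = 486.3 RPM.

486.3 RPM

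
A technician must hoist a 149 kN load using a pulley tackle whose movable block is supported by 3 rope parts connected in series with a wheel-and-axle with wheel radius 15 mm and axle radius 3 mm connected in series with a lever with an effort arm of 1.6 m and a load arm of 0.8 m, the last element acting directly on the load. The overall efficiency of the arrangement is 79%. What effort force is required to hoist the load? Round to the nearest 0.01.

Block-and-tackle MA = number of supporting rope parts = 3.
Wheel-and-axle MA = R/r = 15/3 = 5.
Lever MA = effort arm / load arm = 1.6/0.8 = 2.
Combined ideal MA = 3 × 5 × 2 = 30.
Actual MA = 30 × 0.79 = 23.7.
Effort = load / actual MA = 149 / 23.7 = 6.2869 kN.

6.29 kN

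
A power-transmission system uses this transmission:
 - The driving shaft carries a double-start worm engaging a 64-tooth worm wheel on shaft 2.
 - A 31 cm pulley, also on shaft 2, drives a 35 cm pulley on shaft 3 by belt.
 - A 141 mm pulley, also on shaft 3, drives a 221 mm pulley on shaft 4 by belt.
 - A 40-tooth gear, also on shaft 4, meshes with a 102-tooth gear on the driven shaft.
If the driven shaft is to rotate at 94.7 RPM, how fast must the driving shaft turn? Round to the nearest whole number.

13675 RPM

Overall ratio R = 32 × 1.129 × 1.5674 × 2.55 = 144.4.
Required input speed = output speed × R = 94.7 × 144.4 = 13675 RPM.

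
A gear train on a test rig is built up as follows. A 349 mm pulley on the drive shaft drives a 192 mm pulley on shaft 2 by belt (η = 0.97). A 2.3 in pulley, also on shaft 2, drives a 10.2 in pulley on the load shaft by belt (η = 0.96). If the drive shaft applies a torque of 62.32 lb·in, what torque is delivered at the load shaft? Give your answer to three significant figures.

142 lb·in

belt 192/349 = 0.55014 → τ = 62.32·0.55014·0.97 = 33.256 lb·in
belt 10.2/2.3 = 4.4348 → τ = 33.256·4.4348·0.96 = 141.59 lb·in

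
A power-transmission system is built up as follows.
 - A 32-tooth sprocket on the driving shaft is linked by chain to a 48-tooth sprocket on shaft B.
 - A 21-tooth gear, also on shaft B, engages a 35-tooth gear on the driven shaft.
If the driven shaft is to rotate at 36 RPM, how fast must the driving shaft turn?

Overall ratio R = 1.5 × 1.6667 = 2.5.
Required input speed = output speed × R = 36 × 2.5 = 90 RPM.

90 RPM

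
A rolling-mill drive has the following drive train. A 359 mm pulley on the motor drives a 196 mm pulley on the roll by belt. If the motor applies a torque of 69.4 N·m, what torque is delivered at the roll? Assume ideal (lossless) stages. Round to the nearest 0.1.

37.9 N·m

After the belt (196/359): 69.4 × 0.54596 = 37.89 N·m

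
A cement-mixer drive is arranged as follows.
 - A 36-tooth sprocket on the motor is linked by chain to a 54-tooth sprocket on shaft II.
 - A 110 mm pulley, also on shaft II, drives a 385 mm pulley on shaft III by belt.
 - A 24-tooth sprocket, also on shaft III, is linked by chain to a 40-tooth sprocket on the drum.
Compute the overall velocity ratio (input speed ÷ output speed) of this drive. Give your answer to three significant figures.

8.75

Each stage contributes driven/driver: chain 54/36 = 1.5, belt 385/110 = 3.5, chain 40/24 = 1.6667.
Overall: 1.5 × 3.5 × 1.6667 = 8.75.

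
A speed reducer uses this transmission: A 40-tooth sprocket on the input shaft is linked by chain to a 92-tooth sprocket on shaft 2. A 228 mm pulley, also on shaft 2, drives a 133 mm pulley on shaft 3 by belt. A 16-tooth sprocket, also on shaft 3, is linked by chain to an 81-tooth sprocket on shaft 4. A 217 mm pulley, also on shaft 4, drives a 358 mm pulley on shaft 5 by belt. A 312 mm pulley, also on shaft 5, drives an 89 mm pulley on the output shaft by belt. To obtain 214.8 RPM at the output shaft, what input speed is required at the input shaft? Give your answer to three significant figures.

Overall ratio R = 2.3 × 0.58333 × 5.0625 × 1.6498 × 0.28526 = 3.1965.
Required input speed = output speed × R = 214.8 × 3.1965 = 686.6 RPM.

687 RPM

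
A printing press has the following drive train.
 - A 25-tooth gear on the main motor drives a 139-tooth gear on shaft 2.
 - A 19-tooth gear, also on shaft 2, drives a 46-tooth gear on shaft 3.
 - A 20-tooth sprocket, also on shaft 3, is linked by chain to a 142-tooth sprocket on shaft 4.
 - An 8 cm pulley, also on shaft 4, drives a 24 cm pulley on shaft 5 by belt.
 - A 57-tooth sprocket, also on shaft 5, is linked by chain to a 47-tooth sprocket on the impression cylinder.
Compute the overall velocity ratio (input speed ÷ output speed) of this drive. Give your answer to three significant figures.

Each stage contributes driven/driver: gear mesh 139/25 = 5.56, gear mesh 46/19 = 2.4211, chain 142/20 = 7.1, belt 24/8 = 3, chain 47/57 = 0.82456.
Overall: 5.56 × 2.4211 × 7.1 × 3 × 0.82456 = 236.42.

236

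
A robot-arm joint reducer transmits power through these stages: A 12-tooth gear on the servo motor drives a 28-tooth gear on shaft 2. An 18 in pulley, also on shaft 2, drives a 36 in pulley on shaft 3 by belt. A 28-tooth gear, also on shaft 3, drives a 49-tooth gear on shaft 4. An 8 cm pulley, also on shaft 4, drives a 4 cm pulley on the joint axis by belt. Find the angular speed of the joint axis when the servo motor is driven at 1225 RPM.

300 RPM

Gear mesh: ratio = 28/12 = 2.3333, so shaft 2 turns at 1225 / 2.3333 = 525 RPM.
Belt: ratio = 36/18 = 2, so shaft 3 turns at 525 / 2 = 262.5 RPM.
Gear mesh: ratio = 49/28 = 1.75, so shaft 4 turns at 262.5 / 1.75 = 150 RPM.
Belt: ratio = 4/8 = 0.5, so the joint axis turns at 150 / 0.5 = 300 RPM.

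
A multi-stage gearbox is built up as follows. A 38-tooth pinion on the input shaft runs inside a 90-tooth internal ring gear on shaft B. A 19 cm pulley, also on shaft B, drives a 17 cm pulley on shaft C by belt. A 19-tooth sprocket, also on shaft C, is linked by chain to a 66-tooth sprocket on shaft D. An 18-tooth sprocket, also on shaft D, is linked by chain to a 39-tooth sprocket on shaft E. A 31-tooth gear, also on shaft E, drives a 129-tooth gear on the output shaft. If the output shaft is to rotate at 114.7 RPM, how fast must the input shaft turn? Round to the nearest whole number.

Overall ratio R = 2.3684 × 0.89474 × 3.4737 × 2.1667 × 4.1613 = 66.369.
Required input speed = output speed × R = 114.7 × 66.369 = 7612.5 RPM.

7613 RPM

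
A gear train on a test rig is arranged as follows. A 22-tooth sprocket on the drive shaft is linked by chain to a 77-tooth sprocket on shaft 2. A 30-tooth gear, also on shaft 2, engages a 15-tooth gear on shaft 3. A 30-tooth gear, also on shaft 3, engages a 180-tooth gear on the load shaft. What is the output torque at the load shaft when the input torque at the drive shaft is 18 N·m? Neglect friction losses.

189 N·m

After the chain (77/22): 18 × 3.5 = 63 N·m
After the gear mesh (15/30): 63 × 0.5 = 31.5 N·m
After the gear mesh (180/30): 31.5 × 6 = 189 N·m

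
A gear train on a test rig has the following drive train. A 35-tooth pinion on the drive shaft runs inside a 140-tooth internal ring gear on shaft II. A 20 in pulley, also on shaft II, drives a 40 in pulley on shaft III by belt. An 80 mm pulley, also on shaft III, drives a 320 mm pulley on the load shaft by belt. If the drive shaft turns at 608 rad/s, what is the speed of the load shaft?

internal gear 140/35 = 4 → 608/4 = 152 rad/s
belt 40/20 = 2 → 152/2 = 76 rad/s
belt 320/80 = 4 → 76/4 = 19 rad/s

19 rad/s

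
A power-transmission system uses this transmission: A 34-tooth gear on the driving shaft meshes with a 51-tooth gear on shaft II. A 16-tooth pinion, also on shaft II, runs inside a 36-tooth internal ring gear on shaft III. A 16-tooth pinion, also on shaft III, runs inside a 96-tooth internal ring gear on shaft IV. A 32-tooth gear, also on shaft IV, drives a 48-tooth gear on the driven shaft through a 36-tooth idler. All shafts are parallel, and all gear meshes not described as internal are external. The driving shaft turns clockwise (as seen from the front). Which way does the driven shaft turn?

anticlockwise

the driving shaft → shaft II: external mesh, 1 reversal → CCW.
shaft II → shaft III: internal mesh, same direction → CCW.
shaft III → shaft IV: internal mesh, same direction → CCW.
shaft IV → the driven shaft: driver → idler → driven is 2 external meshes, 2 reversals → CCW.
3 reversals in total — an odd number — so the driven shaft turns opposite to the driving shaft.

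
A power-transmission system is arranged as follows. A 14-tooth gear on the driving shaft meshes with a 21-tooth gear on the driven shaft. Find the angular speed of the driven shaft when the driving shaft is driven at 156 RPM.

gear mesh 21/14 = 1.5 → 156/1.5 = 104 RPM

104 RPM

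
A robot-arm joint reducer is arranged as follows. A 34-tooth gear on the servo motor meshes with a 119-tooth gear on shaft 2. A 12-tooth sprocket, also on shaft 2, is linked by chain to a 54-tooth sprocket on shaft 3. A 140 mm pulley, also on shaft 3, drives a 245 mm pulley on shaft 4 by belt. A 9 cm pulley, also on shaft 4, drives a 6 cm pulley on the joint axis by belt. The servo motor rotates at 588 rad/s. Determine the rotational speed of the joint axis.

Gear mesh: ratio = 119/34 = 3.5, so shaft 2 turns at 588 / 3.5 = 168 rad/s.
Chain: ratio = 54/12 = 4.5, so shaft 3 turns at 168 / 4.5 = 37.333 rad/s.
Belt: ratio = 245/140 = 1.75, so shaft 4 turns at 37.333 / 1.75 = 21.333 rad/s.
Belt: ratio = 6/9 = 0.66667, so the joint axis turns at 21.333 / 0.66667 = 32 rad/s.

32 rad/s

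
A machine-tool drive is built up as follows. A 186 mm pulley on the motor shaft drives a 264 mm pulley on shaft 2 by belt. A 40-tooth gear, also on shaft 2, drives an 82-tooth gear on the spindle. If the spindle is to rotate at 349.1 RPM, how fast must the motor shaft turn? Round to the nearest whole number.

Overall ratio R = 1.4194 × 2.05 = 2.9097.
Required input speed = output speed × R = 349.1 × 2.9097 = 1015.8 RPM.

1016 RPM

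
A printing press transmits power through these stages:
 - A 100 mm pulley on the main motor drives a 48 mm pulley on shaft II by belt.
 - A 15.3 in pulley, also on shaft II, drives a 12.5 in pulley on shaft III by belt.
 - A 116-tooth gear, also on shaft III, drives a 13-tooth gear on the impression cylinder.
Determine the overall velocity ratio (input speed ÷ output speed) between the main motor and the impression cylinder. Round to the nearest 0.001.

0.044

Each stage contributes driven/driver: belt 48/100 = 0.48, belt 12.5/15.3 = 0.81699, gear mesh 13/116 = 0.11207.
Overall: 0.48 × 0.81699 × 0.11207 = 0.043949.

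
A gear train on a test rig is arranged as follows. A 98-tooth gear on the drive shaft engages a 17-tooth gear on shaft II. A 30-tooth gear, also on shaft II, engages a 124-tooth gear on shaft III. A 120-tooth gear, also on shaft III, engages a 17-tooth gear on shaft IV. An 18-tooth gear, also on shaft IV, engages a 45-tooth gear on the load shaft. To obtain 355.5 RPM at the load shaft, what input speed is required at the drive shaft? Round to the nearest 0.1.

90.3 RPM

Overall ratio R = 0.17347 × 4.1333 × 0.14167 × 2.5 = 0.25394.
Required input speed = output speed × R = 355.5 × 0.25394 = 90.276 RPM.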